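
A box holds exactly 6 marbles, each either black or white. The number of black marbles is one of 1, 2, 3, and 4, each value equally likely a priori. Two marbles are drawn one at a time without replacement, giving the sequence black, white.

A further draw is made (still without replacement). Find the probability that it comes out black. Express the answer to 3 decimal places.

0.417

Under each hypothesis, the probability of the observed sequence is: P(data | r = 1) = (1/6)(5/5) = 1/6; P(data | r = 2) = (2/6)(4/5) = 4/15; P(data | r = 3) = (3/6)(3/5) = 3/10; P(data | r = 4) = (4/6)(2/5) = 4/15.
The prior-weighted likelihoods are 1/4 · 1/6 = 1/24, 1/4 · 4/15 = 1/15, 1/4 · 3/10 = 3/40, 1/4 · 4/15 = 1/15; summing to 1/4.
The posterior is then P(r = 1 | data) = 1/6, P(r = 2 | data) = 4/15, P(r = 3 | data) = 3/10, P(r = 4 | data) = 4/15.
So P(black next | data) = Σ P(black next | H) P(H | data) = (0)(1/6) + (1/4)(4/15) + (1/2)(3/10) + (3/4)(4/15) = 5/12.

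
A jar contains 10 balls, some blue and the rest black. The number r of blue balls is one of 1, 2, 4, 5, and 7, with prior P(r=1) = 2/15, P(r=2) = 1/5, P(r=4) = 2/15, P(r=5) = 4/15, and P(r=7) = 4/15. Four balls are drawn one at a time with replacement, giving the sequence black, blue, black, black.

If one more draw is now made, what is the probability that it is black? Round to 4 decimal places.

Under each hypothesis, the probability of the observed sequence is: P(data | r = 1) = (9/10)(1/10)(9/10)(9/10) = 0.0729; P(data | r = 2) = (8/10)(2/10)(8/10)(8/10) = 0.1024; P(data | r = 4) = (6/10)(4/10)(6/10)(6/10) = 0.0864; P(data | r = 5) = (5/10)(5/10)(5/10)(5/10) = 0.0625; P(data | r = 7) = (3/10)(7/10)(3/10)(3/10) = 0.0189.
Weighting by the prior gives 2/15 · 0.0729 = 0.00972, 1/5 · 0.1024 = 0.02048, 2/15 · 0.0864 = 0.01152, 4/15 · 0.0625 = 0.016667, 4/15 · 0.0189 = 0.00504; summing to 0.063427.
Normalising, the posterior is P(r = 1 | data) = 0.15325, P(r = 2 | data) = 0.32289, P(r = 4 | data) = 0.18163, P(r = 5 | data) = 0.26277, P(r = 7 | data) = 0.079462.
So P(black next | data) = Σ P(black next | H) P(H | data) = (9/10)(0.15325) + (4/5)(0.32289) + (3/5)(0.18163) + (1/2)(0.26277) + (3/10)(0.079462) = 0.66044.

0.6604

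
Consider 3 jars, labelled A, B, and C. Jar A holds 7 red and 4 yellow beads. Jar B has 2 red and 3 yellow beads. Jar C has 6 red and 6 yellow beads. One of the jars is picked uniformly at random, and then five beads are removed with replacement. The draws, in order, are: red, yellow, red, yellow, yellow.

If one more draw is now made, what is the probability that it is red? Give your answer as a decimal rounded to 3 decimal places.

Compute the likelihood of the observed sequence for each case: P(data | jar A) = (7/11)(4/11)(7/11)(4/11)(4/11) = 0.019472; P(data | jar B) = (2/5)(3/5)(2/5)(3/5)(3/5) = 0.03456; P(data | jar C) = (6/12)(6/12)(6/12)(6/12)(6/12) = 0.03125.
Multiplying each by its prior: 1/3 · 0.019472 = 0.0064907, 1/3 · 0.03456 = 0.01152, 1/3 · 0.03125 = 0.010417; summing to 0.028427.
Normalising, the posterior is P(jar A | data) = 0.22833, P(jar B | data) = 0.40524, P(jar C | data) = 0.36643.
Averaging over the posterior, P(red next | data) = (7/11)(0.22833) + (2/5)(0.40524) + (1/2)(0.36643) = 0.49061.

0.491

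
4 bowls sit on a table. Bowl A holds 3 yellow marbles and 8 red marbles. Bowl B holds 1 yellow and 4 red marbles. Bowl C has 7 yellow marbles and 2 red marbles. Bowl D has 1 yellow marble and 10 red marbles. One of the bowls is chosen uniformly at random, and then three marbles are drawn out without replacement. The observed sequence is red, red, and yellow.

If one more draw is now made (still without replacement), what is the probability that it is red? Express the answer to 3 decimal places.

For each hypothesis, P(data | H) works out to: P(data | bowl A) = (8/11)(7/10)(3/9) = 0.1697; P(data | bowl B) = (4/5)(3/4)(1/3) = 0.2; P(data | bowl C) = (2/9)(1/8)(7/7) = 0.027778; P(data | bowl D) = (10/11)(9/10)(1/9) = 0.090909.
Multiplying each by its prior: 1/4 · 0.1697 = 0.042424, 1/4 · 0.2 = 0.05, 1/4 · 0.027778 = 0.0069444, 1/4 · 0.090909 = 0.022727; summing to 0.1221.
Dividing through by the total gives posterior P(bowl A | data) = 0.34747, P(bowl B | data) = 0.40951, P(bowl C | data) = 0.056877, P(bowl D | data) = 0.18614.
The predictive probability is P(red next | data) = (3/4)(0.34747) + (1)(0.40951) + (0)(0.056877) + (1)(0.18614) = 0.85626.

0.856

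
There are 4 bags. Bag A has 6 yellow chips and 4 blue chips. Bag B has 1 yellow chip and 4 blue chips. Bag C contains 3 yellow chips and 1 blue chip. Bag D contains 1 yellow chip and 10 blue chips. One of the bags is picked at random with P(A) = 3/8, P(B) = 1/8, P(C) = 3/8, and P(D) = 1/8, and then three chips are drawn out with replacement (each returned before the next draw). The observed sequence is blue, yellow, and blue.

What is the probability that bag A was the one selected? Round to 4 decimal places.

0.4559

Compute the likelihood of the observed sequence for each case: P(data | bag A) = (4/10)(6/10)(4/10) = 0.096; P(data | bag B) = (4/5)(1/5)(4/5) = 0.128; P(data | bag C) = (1/4)(3/4)(1/4) = 0.046875; P(data | bag D) = (10/11)(1/11)(10/11) = 0.075131.
Weighting by the prior gives 3/8 · 0.096 = 0.036, 1/8 · 0.128 = 0.016, 3/8 · 0.046875 = 0.017578, 1/8 · 0.075131 = 0.0093914; these sum to 0.07897.
So P(bag A | data) = (0.036) / (0.07897) = 0.45587.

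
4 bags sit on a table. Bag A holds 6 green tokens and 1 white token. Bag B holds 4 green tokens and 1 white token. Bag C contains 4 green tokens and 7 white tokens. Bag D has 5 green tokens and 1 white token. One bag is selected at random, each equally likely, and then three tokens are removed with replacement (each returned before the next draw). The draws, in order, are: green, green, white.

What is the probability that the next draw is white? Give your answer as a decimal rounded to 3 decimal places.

0.262

For each hypothesis, P(data | H) works out to: P(data | bag A) = (6/7)(6/7)(1/7) = 0.10496; P(data | bag B) = (4/5)(4/5)(1/5) = 0.128; P(data | bag C) = (4/11)(4/11)(7/11) = 0.084147; P(data | bag D) = (5/6)(5/6)(1/6) = 0.11574.
Weighting by the prior gives 1/4 · 0.10496 = 0.026239, 1/4 · 0.128 = 0.032, 1/4 · 0.084147 = 0.021037, 1/4 · 0.11574 = 0.028935; summing to 0.10821.
Dividing through by the total gives posterior P(bag A | data) = 0.24248, P(bag B | data) = 0.29572, P(bag C | data) = 0.19441, P(bag D | data) = 0.2674.
Averaging over the posterior, P(white next | data) = (1/7)(0.24248) + (1/5)(0.29572) + (7/11)(0.19441) + (1/6)(0.2674) = 0.26206.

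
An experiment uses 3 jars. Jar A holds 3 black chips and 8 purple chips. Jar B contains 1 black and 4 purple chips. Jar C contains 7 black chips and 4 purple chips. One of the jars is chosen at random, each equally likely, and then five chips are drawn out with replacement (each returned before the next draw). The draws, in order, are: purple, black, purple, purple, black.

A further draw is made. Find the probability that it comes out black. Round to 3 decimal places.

The likelihood of the observed sequence under each hypothesis: P(data | jar A) = (8/11)(3/11)(8/11)(8/11)(3/11) = 0.028612; P(data | jar B) = (4/5)(1/5)(4/5)(4/5)(1/5) = 0.02048; P(data | jar C) = (4/11)(7/11)(4/11)(4/11)(7/11) = 0.019472.
The prior-weighted likelihoods are 1/3 · 0.028612 = 0.0095374, 1/3 · 0.02048 = 0.0068267, 1/3 · 0.019472 = 0.0064907; these sum to 0.022855.
The posterior is then P(jar A | data) = 0.4173, P(jar B | data) = 0.2987, P(jar C | data) = 0.284.
Averaging over the posterior, P(black next | data) = (3/11)(0.4173) + (1/5)(0.2987) + (7/11)(0.284) = 0.35428.

0.354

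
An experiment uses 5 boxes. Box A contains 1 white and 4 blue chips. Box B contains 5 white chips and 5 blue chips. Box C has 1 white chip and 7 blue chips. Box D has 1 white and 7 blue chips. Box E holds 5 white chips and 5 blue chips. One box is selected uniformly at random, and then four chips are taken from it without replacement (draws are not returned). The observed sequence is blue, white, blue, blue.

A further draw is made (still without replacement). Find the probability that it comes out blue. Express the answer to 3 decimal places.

0.861

The likelihood of the observed sequence under each hypothesis: P(data | box A) = (4/5)(1/4)(3/3)(2/2) = 0.2; P(data | box B) = (5/10)(5/9)(4/8)(3/7) = 0.059524; P(data | box C) = (7/8)(1/7)(6/6)(5/5) = 0.125; P(data | box D) = (7/8)(1/7)(6/6)(5/5) = 0.125; P(data | box E) = (5/10)(5/9)(4/8)(3/7) = 0.059524.
Weighting by the prior gives 1/5 · 0.2 = 0.04, 1/5 · 0.059524 = 0.011905, 1/5 · 0.125 = 0.025, 1/5 · 0.125 = 0.025, 1/5 · 0.059524 = 0.011905; these sum to 0.11381.
Dividing through by the total gives posterior P(box A | data) = 0.35146, P(box B | data) = 0.1046, P(box C | data) = 0.21967, P(box D | data) = 0.21967, P(box E | data) = 0.1046.
So P(blue next | data) = Σ P(blue next | H) P(H | data) = (1)(0.35146) + (1/3)(0.1046) + (1)(0.21967) + (1)(0.21967) + (1/3)(0.1046) = 0.86053.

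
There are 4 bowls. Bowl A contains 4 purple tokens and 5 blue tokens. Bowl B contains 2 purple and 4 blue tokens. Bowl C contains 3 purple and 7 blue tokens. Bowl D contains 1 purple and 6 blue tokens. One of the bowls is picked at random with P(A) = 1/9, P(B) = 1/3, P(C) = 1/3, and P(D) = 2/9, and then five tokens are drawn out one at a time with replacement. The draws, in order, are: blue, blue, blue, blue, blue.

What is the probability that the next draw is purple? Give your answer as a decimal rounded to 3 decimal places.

0.234

For each hypothesis, P(data | H) works out to: P(data | bowl A) = (5/9)(5/9)(5/9)(5/9)(5/9) = 0.052922; P(data | bowl B) = (4/6)(4/6)(4/6)(4/6)(4/6) = 0.13169; P(data | bowl C) = (7/10)(7/10)(7/10)(7/10)(7/10) = 0.16807; P(data | bowl D) = (6/7)(6/7)(6/7)(6/7)(6/7) = 0.46266.
The prior-weighted likelihoods are 1/9 · 0.052922 = 0.0058802, 1/3 · 0.13169 = 0.043896, 1/3 · 0.16807 = 0.056023, 2/9 · 0.46266 = 0.10281; summing to 0.20861.
Normalising, the posterior is P(bowl A | data) = 0.028187, P(bowl B | data) = 0.21042, P(bowl C | data) = 0.26855, P(bowl D | data) = 0.49285.
The predictive probability is P(purple next | data) = (4/9)(0.028187) + (1/3)(0.21042) + (3/10)(0.26855) + (1/7)(0.49285) = 0.23364.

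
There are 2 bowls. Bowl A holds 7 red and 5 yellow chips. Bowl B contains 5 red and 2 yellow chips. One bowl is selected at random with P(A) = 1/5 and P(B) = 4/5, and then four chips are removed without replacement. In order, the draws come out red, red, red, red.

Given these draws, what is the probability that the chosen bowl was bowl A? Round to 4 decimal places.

Under each hypothesis, the probability of the observed sequence is: P(data | bowl A) = (7/12)(6/11)(5/10)(4/9) = 7/99; P(data | bowl B) = (5/7)(4/6)(3/5)(2/4) = 1/7.
Weighting by the prior gives 1/5 · 7/99 = 7/495, 4/5 · 1/7 = 4/35; these sum to 89/693.
By Bayes' rule, P(bowl A | data) = (7/495) / (89/693) = 49/445.

0.1101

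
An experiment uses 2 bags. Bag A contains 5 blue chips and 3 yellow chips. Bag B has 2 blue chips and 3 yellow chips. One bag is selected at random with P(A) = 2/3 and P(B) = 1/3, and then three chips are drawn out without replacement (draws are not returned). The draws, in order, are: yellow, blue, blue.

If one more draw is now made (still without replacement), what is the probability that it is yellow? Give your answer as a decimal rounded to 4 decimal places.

0.5313

Under each hypothesis, the probability of the observed sequence is: P(data | bag A) = (3/8)(5/7)(4/6) = 5/28; P(data | bag B) = (3/5)(2/4)(1/3) = 1/10.
The prior-weighted likelihoods are 2/3 · 5/28 = 5/42, 1/3 · 1/10 = 1/30; summing to 16/105.
Dividing through by the total gives posterior P(bag A | data) = 25/32, P(bag B | data) = 7/32.
Averaging over the posterior, P(yellow next | data) = (2/5)(25/32) + (1)(7/32) = 17/32.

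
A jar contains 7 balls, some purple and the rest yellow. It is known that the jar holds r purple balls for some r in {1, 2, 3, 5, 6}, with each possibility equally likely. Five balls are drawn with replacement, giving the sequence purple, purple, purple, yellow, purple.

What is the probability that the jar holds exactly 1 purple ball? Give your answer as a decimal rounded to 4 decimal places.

The likelihood of the observed sequence under each hypothesis: P(data | r = 1) = (1/7)(1/7)(1/7)(6/7)(1/7) = 0.00035699; P(data | r = 2) = (2/7)(2/7)(2/7)(5/7)(2/7) = 0.0047599; P(data | r = 3) = (3/7)(3/7)(3/7)(4/7)(3/7) = 0.019278; P(data | r = 5) = (5/7)(5/7)(5/7)(2/7)(5/7) = 0.074374; P(data | r = 6) = (6/7)(6/7)(6/7)(1/7)(6/7) = 0.077111.
Weighting by the prior gives 1/5 · 0.00035699 = 7.1399e-05, 1/5 · 0.0047599 = 0.00095198, 1/5 · 0.019278 = 0.0038555, 1/5 · 0.074374 = 0.014875, 1/5 · 0.077111 = 0.015422; these sum to 0.035176.
So P(r = 1 | data) = (7.1399e-05) / (0.035176) = 0.0020298.

0.0020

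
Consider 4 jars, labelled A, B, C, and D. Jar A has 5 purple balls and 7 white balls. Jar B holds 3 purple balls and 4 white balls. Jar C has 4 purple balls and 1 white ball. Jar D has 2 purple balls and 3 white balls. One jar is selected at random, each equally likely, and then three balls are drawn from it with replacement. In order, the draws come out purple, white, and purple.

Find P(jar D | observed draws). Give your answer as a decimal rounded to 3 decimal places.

0.223

The likelihood of the observed sequence under each hypothesis: P(data | jar A) = (5/12)(7/12)(5/12) = 0.10127; P(data | jar B) = (3/7)(4/7)(3/7) = 0.10496; P(data | jar C) = (4/5)(1/5)(4/5) = 0.128; P(data | jar D) = (2/5)(3/5)(2/5) = 0.096.
Multiplying each by its prior: 1/4 · 0.10127 = 0.025318, 1/4 · 0.10496 = 0.026239, 1/4 · 0.128 = 0.032, 1/4 · 0.096 = 0.024; summing to 0.10756.
By Bayes' rule, P(jar D | data) = (0.024) / (0.10756) = 0.22314.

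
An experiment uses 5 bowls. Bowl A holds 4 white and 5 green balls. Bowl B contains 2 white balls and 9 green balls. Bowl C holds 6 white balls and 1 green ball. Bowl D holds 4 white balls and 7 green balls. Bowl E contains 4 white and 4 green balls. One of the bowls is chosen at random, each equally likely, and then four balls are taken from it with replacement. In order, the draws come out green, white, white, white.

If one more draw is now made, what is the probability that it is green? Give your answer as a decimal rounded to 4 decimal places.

0.4000

For each hypothesis, P(data | H) works out to: P(data | bowl A) = (5/9)(4/9)(4/9)(4/9) = 0.048773; P(data | bowl B) = (9/11)(2/11)(2/11)(2/11) = 0.0049177; P(data | bowl C) = (1/7)(6/7)(6/7)(6/7) = 0.089963; P(data | bowl D) = (7/11)(4/11)(4/11)(4/11) = 0.030599; P(data | bowl E) = (4/8)(4/8)(4/8)(4/8) = 0.0625.
Weighting by the prior gives 1/5 · 0.048773 = 0.0097546, 1/5 · 0.0049177 = 0.00098354, 1/5 · 0.089963 = 0.017993, 1/5 · 0.030599 = 0.0061198, 1/5 · 0.0625 = 0.0125; summing to 0.04735.
Dividing through by the total gives posterior P(bowl A | data) = 0.20601, P(bowl B | data) = 0.020771, P(bowl C | data) = 0.37999, P(bowl D | data) = 0.12924, P(bowl E | data) = 0.26399.
So P(green next | data) = Σ P(green next | H) P(H | data) = (5/9)(0.20601) + (9/11)(0.020771) + (1/7)(0.37999) + (7/11)(0.12924) + (1/2)(0.26399) = 0.39997.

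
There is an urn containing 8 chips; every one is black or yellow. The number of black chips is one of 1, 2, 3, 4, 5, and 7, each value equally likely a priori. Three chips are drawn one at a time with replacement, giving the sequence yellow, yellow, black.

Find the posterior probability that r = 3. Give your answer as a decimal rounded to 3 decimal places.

Under each hypothesis, the probability of the observed sequence is: P(data | r = 1) = (7/8)(7/8)(1/8) = 0.095703; P(data | r = 2) = (6/8)(6/8)(2/8) = 0.14062; P(data | r = 3) = (5/8)(5/8)(3/8) = 0.14648; P(data | r = 4) = (4/8)(4/8)(4/8) = 0.125; P(data | r = 5) = (3/8)(3/8)(5/8) = 0.087891; P(data | r = 7) = (1/8)(1/8)(7/8) = 0.013672.
Weighting by the prior gives 1/6 · 0.095703 = 0.015951, 1/6 · 0.14062 = 0.023438, 1/6 · 0.14648 = 0.024414, 1/6 · 0.125 = 0.020833, 1/6 · 0.087891 = 0.014648, 1/6 · 0.013672 = 0.0022786; summing to 0.10156.
Therefore the posterior P(r = 3 | data) = (0.024414) / (0.10156) = 0.24038.

0.240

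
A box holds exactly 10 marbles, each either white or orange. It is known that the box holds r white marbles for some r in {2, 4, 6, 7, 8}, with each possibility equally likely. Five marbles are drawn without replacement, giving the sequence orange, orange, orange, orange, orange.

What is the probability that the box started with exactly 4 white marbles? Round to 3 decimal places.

Under each hypothesis, the probability of the observed sequence is: P(data | r = 2) = (8/10)(7/9)(6/8)(5/7)(4/6) = 2/9; P(data | r = 4) = (6/10)(5/9)(4/8)(3/7)(2/6) = 1/42; P(data | r = 6) = (4/10)(3/9)(2/8)(1/7)(0/6) = 0; P(data | r = 7) = (3/10)(2/9)(1/8)(0/7) = 0; P(data | r = 8) = (2/10)(1/9)(0/8) = 0.
Weighting by the prior gives 1/5 · 2/9 = 2/45, 1/5 · 1/42 = 1/210, 1/5 · 0 = 0, 1/5 · 0 = 0, 1/5 · 0 = 0; summing to 31/630.
Therefore the posterior P(r = 4 | data) = (1/210) / (31/630) = 3/31.

0.097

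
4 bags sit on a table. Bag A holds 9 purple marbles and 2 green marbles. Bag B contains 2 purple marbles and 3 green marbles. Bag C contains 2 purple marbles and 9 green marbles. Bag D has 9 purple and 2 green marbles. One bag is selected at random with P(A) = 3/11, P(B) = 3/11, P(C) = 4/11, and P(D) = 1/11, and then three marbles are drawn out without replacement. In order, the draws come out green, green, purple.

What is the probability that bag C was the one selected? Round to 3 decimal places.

Under each hypothesis, the probability of the observed sequence is: P(data | bag A) = (2/11)(1/10)(9/9) = 1/55; P(data | bag B) = (3/5)(2/4)(2/3) = 1/5; P(data | bag C) = (9/11)(8/10)(2/9) = 8/55; P(data | bag D) = (2/11)(1/10)(9/9) = 1/55.
Weighting by the prior gives 3/11 · 1/55 = 3/605, 3/11 · 1/5 = 3/55, 4/11 · 8/55 = 32/605, 1/11 · 1/55 = 1/605; with total 69/605.
Hence P(bag C | data) = (32/605) / (69/605) = 32/69.

0.464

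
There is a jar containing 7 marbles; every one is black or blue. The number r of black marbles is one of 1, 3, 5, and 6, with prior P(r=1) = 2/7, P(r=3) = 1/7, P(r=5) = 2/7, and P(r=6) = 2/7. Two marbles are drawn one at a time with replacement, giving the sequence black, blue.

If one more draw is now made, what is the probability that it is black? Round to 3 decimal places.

The likelihood of the observed sequence under each hypothesis: P(data | r = 1) = (1/7)(6/7) = 6/49; P(data | r = 3) = (3/7)(4/7) = 12/49; P(data | r = 5) = (5/7)(2/7) = 10/49; P(data | r = 6) = (6/7)(1/7) = 6/49.
Multiplying each by its prior: 2/7 · 6/49 = 12/343, 1/7 · 12/49 = 12/343, 2/7 · 10/49 = 20/343, 2/7 · 6/49 = 12/343; these sum to 8/49.
The posterior is then P(r = 1 | data) = 3/14, P(r = 3 | data) = 3/14, P(r = 5 | data) = 5/14, P(r = 6 | data) = 3/14.
So P(black next | data) = Σ P(black next | H) P(H | data) = (1/7)(3/14) + (3/7)(3/14) + (5/7)(5/14) + (6/7)(3/14) = 55/98.

0.561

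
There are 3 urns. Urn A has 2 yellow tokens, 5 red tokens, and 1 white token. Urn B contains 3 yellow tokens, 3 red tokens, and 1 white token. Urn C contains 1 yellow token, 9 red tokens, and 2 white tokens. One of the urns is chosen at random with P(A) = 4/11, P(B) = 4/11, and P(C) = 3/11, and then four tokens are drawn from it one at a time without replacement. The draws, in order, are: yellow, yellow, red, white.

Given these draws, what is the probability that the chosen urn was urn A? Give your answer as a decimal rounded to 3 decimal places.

Under each hypothesis, the probability of the observed sequence is: P(data | urn A) = (2/8)(1/7)(5/6)(1/5) = 0.0059524; P(data | urn B) = (3/7)(2/6)(3/5)(1/4) = 0.021429; P(data | urn C) = (1/12)(0/11) = 0.
Weighting by the prior gives 4/11 · 0.0059524 = 0.0021645, 4/11 · 0.021429 = 0.0077922, 3/11 · 0 = 0; summing to 0.0099567.
Therefore the posterior P(urn A | data) = (0.0021645) / (0.0099567) = 0.21739.

0.217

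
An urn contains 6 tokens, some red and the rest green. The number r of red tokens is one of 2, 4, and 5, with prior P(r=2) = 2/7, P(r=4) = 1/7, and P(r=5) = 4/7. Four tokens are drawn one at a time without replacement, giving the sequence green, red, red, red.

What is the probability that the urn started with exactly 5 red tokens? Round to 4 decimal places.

0.8333

The likelihood of the observed sequence under each hypothesis: P(data | r = 2) = (4/6)(2/5)(1/4)(0/3) = 0; P(data | r = 4) = (2/6)(4/5)(3/4)(2/3) = 2/15; P(data | r = 5) = (1/6)(5/5)(4/4)(3/3) = 1/6.
Weighting by the prior gives 2/7 · 0 = 0, 1/7 · 2/15 = 2/105, 4/7 · 1/6 = 2/21; with total 4/35.
Hence P(r = 5 | data) = (2/21) / (4/35) = 5/6.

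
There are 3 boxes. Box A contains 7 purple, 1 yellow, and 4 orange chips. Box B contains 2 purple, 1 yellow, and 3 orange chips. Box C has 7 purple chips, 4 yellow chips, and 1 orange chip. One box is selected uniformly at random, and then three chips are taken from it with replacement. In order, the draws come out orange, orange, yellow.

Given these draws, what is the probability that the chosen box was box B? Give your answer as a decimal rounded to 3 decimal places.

Under each hypothesis, the probability of the observed sequence is: P(data | box A) = (4/12)(4/12)(1/12) = 0.0092593; P(data | box B) = (3/6)(3/6)(1/6) = 0.041667; P(data | box C) = (1/12)(1/12)(4/12) = 0.0023148.
Multiplying each by its prior: 1/3 · 0.0092593 = 0.0030864, 1/3 · 0.041667 = 0.013889, 1/3 · 0.0023148 = 0.0007716; summing to 0.017747.
So P(box B | data) = (0.013889) / (0.017747) = 0.78261.

0.783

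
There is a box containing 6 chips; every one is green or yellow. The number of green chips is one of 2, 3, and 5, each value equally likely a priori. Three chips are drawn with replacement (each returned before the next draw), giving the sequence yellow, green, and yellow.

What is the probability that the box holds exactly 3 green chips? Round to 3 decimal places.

0.422

Compute the likelihood of the observed sequence for each case: P(data | r = 2) = (4/6)(2/6)(4/6) = 4/27; P(data | r = 3) = (3/6)(3/6)(3/6) = 1/8; P(data | r = 5) = (1/6)(5/6)(1/6) = 5/216.
Weighting by the prior gives 1/3 · 4/27 = 4/81, 1/3 · 1/8 = 1/24, 1/3 · 5/216 = 5/648; these sum to 8/81.
By Bayes' rule, P(r = 3 | data) = (1/24) / (8/81) = 27/64.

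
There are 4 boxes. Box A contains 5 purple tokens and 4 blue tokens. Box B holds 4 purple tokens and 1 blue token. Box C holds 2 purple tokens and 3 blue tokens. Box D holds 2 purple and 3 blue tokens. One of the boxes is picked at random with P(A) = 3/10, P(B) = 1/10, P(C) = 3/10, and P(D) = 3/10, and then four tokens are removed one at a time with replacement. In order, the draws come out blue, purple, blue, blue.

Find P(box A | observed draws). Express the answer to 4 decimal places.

Compute the likelihood of the observed sequence for each case: P(data | box A) = (4/9)(5/9)(4/9)(4/9) = 0.048773; P(data | box B) = (1/5)(4/5)(1/5)(1/5) = 0.0064; P(data | box C) = (3/5)(2/5)(3/5)(3/5) = 0.0864; P(data | box D) = (3/5)(2/5)(3/5)(3/5) = 0.0864.
The prior-weighted likelihoods are 3/10 · 0.048773 = 0.014632, 1/10 · 0.0064 = 0.00064, 3/10 · 0.0864 = 0.02592, 3/10 · 0.0864 = 0.02592; summing to 0.067112.
So P(box A | data) = (0.014632) / (0.067112) = 0.21802.

0.2180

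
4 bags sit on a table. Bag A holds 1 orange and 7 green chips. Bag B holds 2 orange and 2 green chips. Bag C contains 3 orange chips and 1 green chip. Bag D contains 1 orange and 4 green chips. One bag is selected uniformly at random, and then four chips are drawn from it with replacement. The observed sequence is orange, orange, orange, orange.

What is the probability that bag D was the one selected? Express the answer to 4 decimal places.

Compute the likelihood of the observed sequence for each case: P(data | bag A) = (1/8)(1/8)(1/8)(1/8) = 0.00024414; P(data | bag B) = (2/4)(2/4)(2/4)(2/4) = 0.0625; P(data | bag C) = (3/4)(3/4)(3/4)(3/4) = 0.31641; P(data | bag D) = (1/5)(1/5)(1/5)(1/5) = 0.0016.
Multiplying each by its prior: 1/4 · 0.00024414 = 6.1035e-05, 1/4 · 0.0625 = 0.015625, 1/4 · 0.31641 = 0.079102, 1/4 · 0.0016 = 0.0004; with total 0.095188.
Hence P(bag D | data) = (0.0004) / (0.095188) = 0.0042022.

0.0042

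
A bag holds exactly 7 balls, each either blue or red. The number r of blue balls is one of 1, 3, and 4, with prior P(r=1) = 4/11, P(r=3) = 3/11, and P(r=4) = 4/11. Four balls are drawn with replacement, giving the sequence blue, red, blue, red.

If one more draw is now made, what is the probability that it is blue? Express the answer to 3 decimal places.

0.464

Under each hypothesis, the probability of the observed sequence is: P(data | r = 1) = (1/7)(6/7)(1/7)(6/7) = 0.014994; P(data | r = 3) = (3/7)(4/7)(3/7)(4/7) = 0.059975; P(data | r = 4) = (4/7)(3/7)(4/7)(3/7) = 0.059975.
Weighting by the prior gives 4/11 · 0.014994 = 0.0054523, 3/11 · 0.059975 = 0.016357, 4/11 · 0.059975 = 0.021809; with total 0.043618.
Normalising, the posterior is P(r = 1 | data) = 0.125, P(r = 3 | data) = 0.375, P(r = 4 | data) = 0.5.
The predictive probability is P(blue next | data) = (1/7)(0.125) + (3/7)(0.375) + (4/7)(0.5) = 0.46429.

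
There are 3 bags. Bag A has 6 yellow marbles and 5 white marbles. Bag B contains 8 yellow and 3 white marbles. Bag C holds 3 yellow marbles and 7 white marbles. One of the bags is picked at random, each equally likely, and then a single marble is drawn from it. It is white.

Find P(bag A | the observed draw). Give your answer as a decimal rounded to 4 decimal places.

0.3185

Under each hypothesis, the probability of this draw is: P(data | bag A) = (5/11) = 5/11; P(data | bag B) = (3/11) = 3/11; P(data | bag C) = (7/10) = 7/10.
The prior-weighted likelihoods are 1/3 · 5/11 = 5/33, 1/3 · 3/11 = 1/11, 1/3 · 7/10 = 7/30; these sum to 157/330.
Therefore the posterior P(bag A | data) = (5/33) / (157/330) = 50/157.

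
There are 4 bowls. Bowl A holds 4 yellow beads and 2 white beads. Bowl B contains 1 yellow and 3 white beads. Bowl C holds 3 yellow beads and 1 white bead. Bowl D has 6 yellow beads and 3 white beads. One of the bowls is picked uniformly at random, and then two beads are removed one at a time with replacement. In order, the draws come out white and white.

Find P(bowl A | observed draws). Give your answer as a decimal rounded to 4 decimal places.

Under each hypothesis, the probability of the observed sequence is: P(data | bowl A) = (2/6)(2/6) = 1/9; P(data | bowl B) = (3/4)(3/4) = 9/16; P(data | bowl C) = (1/4)(1/4) = 1/16; P(data | bowl D) = (3/9)(3/9) = 1/9.
The prior-weighted likelihoods are 1/4 · 1/9 = 1/36, 1/4 · 9/16 = 9/64, 1/4 · 1/16 = 1/64, 1/4 · 1/9 = 1/36; summing to 61/288.
So P(bowl A | data) = (1/36) / (61/288) = 8/61.

0.1311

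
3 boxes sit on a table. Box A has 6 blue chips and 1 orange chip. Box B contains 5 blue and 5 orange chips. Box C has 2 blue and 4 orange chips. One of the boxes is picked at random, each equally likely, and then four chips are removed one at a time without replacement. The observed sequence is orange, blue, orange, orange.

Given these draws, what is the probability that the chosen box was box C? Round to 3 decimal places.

For each hypothesis, P(data | H) works out to: P(data | box A) = (1/7)(6/6)(0/5) = 0; P(data | box B) = (5/10)(5/9)(4/8)(3/7) = 5/84; P(data | box C) = (4/6)(2/5)(3/4)(2/3) = 2/15.
Weighting by the prior gives 1/3 · 0 = 0, 1/3 · 5/84 = 5/252, 1/3 · 2/15 = 2/45; these sum to 9/140.
So P(box C | data) = (2/45) / (9/140) = 56/81.

0.691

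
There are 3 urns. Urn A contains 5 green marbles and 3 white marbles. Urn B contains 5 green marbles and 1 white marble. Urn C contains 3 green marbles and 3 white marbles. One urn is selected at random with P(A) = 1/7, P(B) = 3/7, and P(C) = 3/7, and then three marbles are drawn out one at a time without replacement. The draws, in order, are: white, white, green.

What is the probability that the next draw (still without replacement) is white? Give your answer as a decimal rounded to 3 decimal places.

Compute the likelihood of the observed sequence for each case: P(data | urn A) = (3/8)(2/7)(5/6) = 0.089286; P(data | urn B) = (1/6)(0/5) = 0; P(data | urn C) = (3/6)(2/5)(3/4) = 0.15.
Multiplying each by its prior: 1/7 · 0.089286 = 0.012755, 3/7 · 0 = 0, 3/7 · 0.15 = 0.064286; with total 0.077041.
Normalising, the posterior is P(urn A | data) = 0.16556, P(urn B | data) = 0, P(urn C | data) = 0.83444.
The predictive probability is P(white next | data) = (1/5)(0.16556) + (1/3)(0.83444) = 0.31126.

0.311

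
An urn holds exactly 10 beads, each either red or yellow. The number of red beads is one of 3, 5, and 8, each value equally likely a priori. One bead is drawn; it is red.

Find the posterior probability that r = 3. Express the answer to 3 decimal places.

0.188

The likelihood of this draw under each hypothesis: P(data | r = 3) = (3/10) = 3/10; P(data | r = 5) = (5/10) = 1/2; P(data | r = 8) = (8/10) = 4/5.
Weighting by the prior gives 1/3 · 3/10 = 1/10, 1/3 · 1/2 = 1/6, 1/3 · 4/5 = 4/15; with total 8/15.
So P(r = 3 | data) = (1/10) / (8/15) = 3/16.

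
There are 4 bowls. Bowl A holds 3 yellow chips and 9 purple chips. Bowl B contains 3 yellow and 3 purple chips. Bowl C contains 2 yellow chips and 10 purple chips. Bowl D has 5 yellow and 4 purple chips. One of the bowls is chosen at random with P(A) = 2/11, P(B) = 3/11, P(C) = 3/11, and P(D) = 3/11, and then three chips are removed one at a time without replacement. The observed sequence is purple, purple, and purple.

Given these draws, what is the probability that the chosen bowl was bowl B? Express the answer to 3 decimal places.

0.056

Compute the likelihood of the observed sequence for each case: P(data | bowl A) = (9/12)(8/11)(7/10) = 0.38182; P(data | bowl B) = (3/6)(2/5)(1/4) = 0.05; P(data | bowl C) = (10/12)(9/11)(8/10) = 0.54545; P(data | bowl D) = (4/9)(3/8)(2/7) = 0.047619.
The prior-weighted likelihoods are 2/11 · 0.38182 = 0.069421, 3/11 · 0.05 = 0.013636, 3/11 · 0.54545 = 0.14876, 3/11 · 0.047619 = 0.012987; these sum to 0.24481.
Hence P(bowl B | data) = (0.013636) / (0.24481) = 0.055703.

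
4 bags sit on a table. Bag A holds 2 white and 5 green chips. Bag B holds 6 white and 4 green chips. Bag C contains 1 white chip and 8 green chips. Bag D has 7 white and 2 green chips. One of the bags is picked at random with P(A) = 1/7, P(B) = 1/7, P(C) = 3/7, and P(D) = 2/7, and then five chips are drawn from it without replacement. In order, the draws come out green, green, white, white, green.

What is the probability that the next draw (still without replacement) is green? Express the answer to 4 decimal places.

0.7333

Under each hypothesis, the probability of the observed sequence is: P(data | bag A) = (5/7)(4/6)(2/5)(1/4)(3/3) = 1/21; P(data | bag B) = (4/10)(3/9)(6/8)(5/7)(2/6) = 1/42; P(data | bag C) = (8/9)(7/8)(1/7)(0/6) = 0; P(data | bag D) = (2/9)(1/8)(7/7)(6/6)(0/5) = 0.
Multiplying each by its prior: 1/7 · 1/21 = 1/147, 1/7 · 1/42 = 1/294, 3/7 · 0 = 0, 2/7 · 0 = 0; summing to 1/98.
The posterior is then P(bag A | data) = 2/3, P(bag B | data) = 1/3, P(bag C | data) = 0, P(bag D | data) = 0.
So P(green next | data) = Σ P(green next | H) P(H | data) = (1)(2/3) + (1/5)(1/3) = 11/15.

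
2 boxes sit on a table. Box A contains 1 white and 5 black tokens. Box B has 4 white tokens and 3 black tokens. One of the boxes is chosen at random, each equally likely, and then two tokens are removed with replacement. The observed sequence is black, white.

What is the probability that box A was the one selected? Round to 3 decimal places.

0.362

The likelihood of the observed sequence under each hypothesis: P(data | box A) = (5/6)(1/6) = 0.13889; P(data | box B) = (3/7)(4/7) = 0.2449.
Weighting by the prior gives 1/2 · 0.13889 = 0.069444, 1/2 · 0.2449 = 0.12245; summing to 0.19189.
So P(box A | data) = (0.069444) / (0.19189) = 0.36189.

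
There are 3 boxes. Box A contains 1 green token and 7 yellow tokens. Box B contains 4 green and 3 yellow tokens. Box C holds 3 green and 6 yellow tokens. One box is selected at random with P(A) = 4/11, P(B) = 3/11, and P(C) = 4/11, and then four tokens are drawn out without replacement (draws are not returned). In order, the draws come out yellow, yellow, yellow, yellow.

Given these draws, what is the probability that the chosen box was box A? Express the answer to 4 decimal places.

0.8077

For each hypothesis, P(data | H) works out to: P(data | box A) = (7/8)(6/7)(5/6)(4/5) = 1/2; P(data | box B) = (3/7)(2/6)(1/5)(0/4) = 0; P(data | box C) = (6/9)(5/8)(4/7)(3/6) = 5/42.
Weighting by the prior gives 4/11 · 1/2 = 2/11, 3/11 · 0 = 0, 4/11 · 5/42 = 10/231; these sum to 52/231.
Therefore the posterior P(box A | data) = (2/11) / (52/231) = 21/26.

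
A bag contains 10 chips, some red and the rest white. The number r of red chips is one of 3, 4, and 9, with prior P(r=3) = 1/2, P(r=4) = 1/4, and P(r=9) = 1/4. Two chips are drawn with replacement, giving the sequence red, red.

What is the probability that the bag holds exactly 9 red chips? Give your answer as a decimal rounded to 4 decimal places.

Compute the likelihood of the observed sequence for each case: P(data | r = 3) = (3/10)(3/10) = 9/100; P(data | r = 4) = (4/10)(4/10) = 4/25; P(data | r = 9) = (9/10)(9/10) = 81/100.
Weighting by the prior gives 1/2 · 9/100 = 9/200, 1/4 · 4/25 = 1/25, 1/4 · 81/100 = 81/400; summing to 23/80.
By Bayes' rule, P(r = 9 | data) = (81/400) / (23/80) = 81/115.

0.7043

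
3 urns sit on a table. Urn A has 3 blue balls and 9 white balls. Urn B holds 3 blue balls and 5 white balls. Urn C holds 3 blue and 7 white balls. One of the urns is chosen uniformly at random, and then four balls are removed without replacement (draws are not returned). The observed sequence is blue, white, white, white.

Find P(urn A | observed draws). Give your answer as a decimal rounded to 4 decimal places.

0.3541

Under each hypothesis, the probability of the observed sequence is: P(data | urn A) = (3/12)(9/11)(8/10)(7/9) = 0.12727; P(data | urn B) = (3/8)(5/7)(4/6)(3/5) = 0.10714; P(data | urn C) = (3/10)(7/9)(6/8)(5/7) = 0.125.
The prior-weighted likelihoods are 1/3 · 0.12727 = 0.042424, 1/3 · 0.10714 = 0.035714, 1/3 · 0.125 = 0.041667; these sum to 0.11981.
Hence P(urn A | data) = (0.042424) / (0.11981) = 0.35411.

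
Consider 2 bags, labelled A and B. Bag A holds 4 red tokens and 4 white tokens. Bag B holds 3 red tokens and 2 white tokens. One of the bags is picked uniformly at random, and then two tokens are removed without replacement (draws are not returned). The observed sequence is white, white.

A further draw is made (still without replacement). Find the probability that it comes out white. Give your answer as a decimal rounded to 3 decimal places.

Under each hypothesis, the probability of the observed sequence is: P(data | bag A) = (4/8)(3/7) = 3/14; P(data | bag B) = (2/5)(1/4) = 1/10.
Weighting by the prior gives 1/2 · 3/14 = 3/28, 1/2 · 1/10 = 1/20; these sum to 11/70.
Dividing through by the total gives posterior P(bag A | data) = 15/22, P(bag B | data) = 7/22.
Averaging over the posterior, P(white next | data) = (1/3)(15/22) + (0)(7/22) = 5/22.

0.227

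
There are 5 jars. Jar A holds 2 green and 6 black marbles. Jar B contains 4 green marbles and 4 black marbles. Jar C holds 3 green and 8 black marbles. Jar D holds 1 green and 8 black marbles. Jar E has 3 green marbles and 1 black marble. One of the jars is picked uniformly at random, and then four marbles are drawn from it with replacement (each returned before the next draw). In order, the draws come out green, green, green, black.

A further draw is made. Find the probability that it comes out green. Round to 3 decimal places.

0.600

The likelihood of the observed sequence under each hypothesis: P(data | jar A) = (2/8)(2/8)(2/8)(6/8) = 0.011719; P(data | jar B) = (4/8)(4/8)(4/8)(4/8) = 0.0625; P(data | jar C) = (3/11)(3/11)(3/11)(8/11) = 0.014753; P(data | jar D) = (1/9)(1/9)(1/9)(8/9) = 0.0012193; P(data | jar E) = (3/4)(3/4)(3/4)(1/4) = 0.10547.
Multiplying each by its prior: 1/5 · 0.011719 = 0.0023437, 1/5 · 0.0625 = 0.0125, 1/5 · 0.014753 = 0.0029506, 1/5 · 0.0012193 = 0.00024387, 1/5 · 0.10547 = 0.021094; with total 0.039132.
The posterior is then P(jar A | data) = 0.059893, P(jar B | data) = 0.31943, P(jar C | data) = 0.075402, P(jar D | data) = 0.0062319, P(jar E | data) = 0.53904.
Averaging over the posterior, P(green next | data) = (1/4)(0.059893) + (1/2)(0.31943) + (3/11)(0.075402) + (1/9)(0.0062319) + (3/4)(0.53904) = 0.60023.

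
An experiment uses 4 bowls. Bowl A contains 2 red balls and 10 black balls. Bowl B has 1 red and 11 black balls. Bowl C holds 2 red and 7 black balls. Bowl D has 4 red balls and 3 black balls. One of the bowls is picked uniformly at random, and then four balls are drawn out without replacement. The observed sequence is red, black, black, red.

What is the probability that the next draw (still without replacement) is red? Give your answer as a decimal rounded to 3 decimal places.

The likelihood of the observed sequence under each hypothesis: P(data | bowl A) = (2/12)(10/11)(9/10)(1/9) = 0.015152; P(data | bowl B) = (1/12)(11/11)(10/10)(0/9) = 0; P(data | bowl C) = (2/9)(7/8)(6/7)(1/6) = 0.027778; P(data | bowl D) = (4/7)(3/6)(2/5)(3/4) = 0.085714.
The prior-weighted likelihoods are 1/4 · 0.015152 = 0.0037879, 1/4 · 0 = 0, 1/4 · 0.027778 = 0.0069444, 1/4 · 0.085714 = 0.021429; these sum to 0.032161.
The posterior is then P(bowl A | data) = 0.11778, P(bowl B | data) = 0, P(bowl C | data) = 0.21593, P(bowl D | data) = 0.66629.
The predictive probability is P(red next | data) = (0)(0.11778) + (0)(0.21593) + (2/3)(0.66629) = 0.4442.

0.444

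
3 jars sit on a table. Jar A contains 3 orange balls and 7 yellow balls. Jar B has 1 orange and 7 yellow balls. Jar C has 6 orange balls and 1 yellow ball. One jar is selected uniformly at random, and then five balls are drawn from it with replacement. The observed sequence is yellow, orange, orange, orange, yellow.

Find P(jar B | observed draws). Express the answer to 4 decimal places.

Compute the likelihood of the observed sequence for each case: P(data | jar A) = (7/10)(3/10)(3/10)(3/10)(7/10) = 0.01323; P(data | jar B) = (7/8)(1/8)(1/8)(1/8)(7/8) = 0.0014954; P(data | jar C) = (1/7)(6/7)(6/7)(6/7)(1/7) = 0.012852.
The prior-weighted likelihoods are 1/3 · 0.01323 = 0.00441, 1/3 · 0.0014954 = 0.00049845, 1/3 · 0.012852 = 0.0042839; summing to 0.0091924.
Therefore the posterior P(jar B | data) = (0.00049845) / (0.0091924) = 0.054225.

0.0542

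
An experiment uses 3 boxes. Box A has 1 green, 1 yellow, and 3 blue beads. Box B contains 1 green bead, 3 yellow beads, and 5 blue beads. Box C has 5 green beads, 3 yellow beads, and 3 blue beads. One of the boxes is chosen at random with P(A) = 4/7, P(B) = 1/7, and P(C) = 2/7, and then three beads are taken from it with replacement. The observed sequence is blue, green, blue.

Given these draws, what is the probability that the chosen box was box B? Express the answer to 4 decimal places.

0.0880

Compute the likelihood of the observed sequence for each case: P(data | box A) = (3/5)(1/5)(3/5) = 0.072; P(data | box B) = (5/9)(1/9)(5/9) = 0.034294; P(data | box C) = (3/11)(5/11)(3/11) = 0.033809.
Weighting by the prior gives 4/7 · 0.072 = 0.041143, 1/7 · 0.034294 = 0.0048991, 2/7 · 0.033809 = 0.0096598; summing to 0.055702.
So P(box B | data) = (0.0048991) / (0.055702) = 0.087952.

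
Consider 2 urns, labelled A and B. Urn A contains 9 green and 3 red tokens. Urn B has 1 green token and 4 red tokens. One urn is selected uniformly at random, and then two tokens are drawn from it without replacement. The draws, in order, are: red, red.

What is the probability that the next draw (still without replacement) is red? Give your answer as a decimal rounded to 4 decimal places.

0.6268

For each hypothesis, P(data | H) works out to: P(data | urn A) = (3/12)(2/11) = 1/22; P(data | urn B) = (4/5)(3/4) = 3/5.
Weighting by the prior gives 1/2 · 1/22 = 1/44, 1/2 · 3/5 = 3/10; summing to 71/220.
Dividing through by the total gives posterior P(urn A | data) = 5/71, P(urn B | data) = 66/71.
So P(red next | data) = Σ P(red next | H) P(H | data) = (1/10)(5/71) + (2/3)(66/71) = 89/142.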